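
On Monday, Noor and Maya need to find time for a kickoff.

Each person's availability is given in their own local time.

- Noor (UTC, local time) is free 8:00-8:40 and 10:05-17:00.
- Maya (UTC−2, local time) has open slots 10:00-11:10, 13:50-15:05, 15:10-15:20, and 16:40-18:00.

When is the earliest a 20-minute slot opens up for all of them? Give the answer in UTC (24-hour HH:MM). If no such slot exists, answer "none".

12:00

Noor → UTC: 08:00–08:40, 10:05–17:00.
Maya → UTC: 12:00–13:10, 15:50–17:05, 17:10–17:20, 18:40–20:00.
Noor ∩ Maya: 12:00–13:10, 15:50–17:00.
Windows ≥ 20 min: 12:00–13:10, 15:50–17:00.
Earliest such window starts at 12:00.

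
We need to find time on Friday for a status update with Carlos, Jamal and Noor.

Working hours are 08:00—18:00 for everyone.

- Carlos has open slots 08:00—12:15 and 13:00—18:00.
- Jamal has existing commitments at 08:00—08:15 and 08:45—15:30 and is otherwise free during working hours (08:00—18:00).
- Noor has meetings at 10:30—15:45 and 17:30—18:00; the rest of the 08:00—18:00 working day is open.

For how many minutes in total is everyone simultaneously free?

Jamal free within 08:00–18:00: 08:15–08:45, 15:30–18:00.
Noor free within 08:00–18:00: 08:00–10:30, 15:45–17:30.
Carlos ∩ Jamal: 08:15–08:45, 15:30–18:00.
Carlos ∩ Jamal ∩ Noor: 08:15–08:45, 15:45–17:30.
Total common minutes: 30 + 105 = 135.

135 minutes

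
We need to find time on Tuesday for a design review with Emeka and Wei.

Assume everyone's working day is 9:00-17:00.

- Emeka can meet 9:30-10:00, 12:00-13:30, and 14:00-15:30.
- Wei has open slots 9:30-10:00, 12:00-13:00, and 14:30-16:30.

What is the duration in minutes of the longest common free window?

60 minutes

Emeka ∩ Wei: 09:30–10:00, 12:00–13:00, 14:30–15:30.
Common window lengths: 30, 60, 60 min; longest is 60.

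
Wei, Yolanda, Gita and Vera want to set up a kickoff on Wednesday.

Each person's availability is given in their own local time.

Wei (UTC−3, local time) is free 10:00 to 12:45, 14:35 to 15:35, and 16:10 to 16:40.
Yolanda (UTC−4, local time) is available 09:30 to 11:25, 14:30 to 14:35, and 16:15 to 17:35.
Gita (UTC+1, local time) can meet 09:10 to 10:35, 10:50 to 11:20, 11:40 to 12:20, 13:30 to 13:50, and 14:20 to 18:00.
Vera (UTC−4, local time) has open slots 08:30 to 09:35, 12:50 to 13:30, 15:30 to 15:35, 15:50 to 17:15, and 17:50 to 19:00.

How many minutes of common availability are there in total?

Wei → UTC: 13:00–15:45, 17:35–18:35, 19:10–19:40.
Yolanda → UTC: 13:30–15:25, 18:30–18:35, 20:15–21:35.
Gita → UTC: 08:10–09:35, 09:50–10:20, 10:40–11:20, 12:30–12:50, 13:20–17:00.
Vera → UTC: 12:30–13:35, 16:50–17:30, 19:30–19:35, 19:50–21:15, 21:50–23:00.
Wei ∩ Yolanda: 13:30–15:25, 18:30–18:35.
Wei ∩ Yolanda ∩ Gita: 13:30–15:25.
Wei ∩ Yolanda ∩ Gita ∩ Vera: 13:30–13:35.
Total common minutes: 5.

5 minutes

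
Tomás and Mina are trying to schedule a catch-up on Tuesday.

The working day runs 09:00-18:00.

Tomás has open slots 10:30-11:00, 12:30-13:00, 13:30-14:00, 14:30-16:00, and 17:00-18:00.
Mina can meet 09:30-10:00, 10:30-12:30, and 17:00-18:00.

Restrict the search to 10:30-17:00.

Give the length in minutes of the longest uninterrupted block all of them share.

Tomás ∩ Mina: 10:30–11:00, 17:00–18:00.
Restricted to 10:30–17:00: 10:30–11:00.
Single common window of 30 minutes.

30 minutes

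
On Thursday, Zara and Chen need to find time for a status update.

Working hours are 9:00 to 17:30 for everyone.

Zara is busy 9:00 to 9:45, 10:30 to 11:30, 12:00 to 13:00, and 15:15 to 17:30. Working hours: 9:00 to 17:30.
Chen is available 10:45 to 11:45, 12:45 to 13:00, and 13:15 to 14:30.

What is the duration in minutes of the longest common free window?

Zara free within 09:00–17:30: 09:45–10:30, 11:30–12:00, 13:00–15:15.
Zara ∩ Chen: 11:30–11:45, 13:15–14:30.
Common window lengths: 15, 75 min; longest is 75.

75 minutes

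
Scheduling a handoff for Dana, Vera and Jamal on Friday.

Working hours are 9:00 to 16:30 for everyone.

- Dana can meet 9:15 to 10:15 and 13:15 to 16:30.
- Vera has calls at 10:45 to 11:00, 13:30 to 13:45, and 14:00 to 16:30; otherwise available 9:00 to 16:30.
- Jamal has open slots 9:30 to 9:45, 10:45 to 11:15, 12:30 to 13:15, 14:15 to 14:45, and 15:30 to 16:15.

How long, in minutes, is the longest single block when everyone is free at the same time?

15 minutes

Vera free within 09:00–16:30: 09:00–10:45, 11:00–13:30, 13:45–14:00.
Dana ∩ Vera: 09:15–10:15, 13:15–13:30, 13:45–14:00.
Dana ∩ Vera ∩ Jamal: 09:30–09:45.
Single common window of 15 minutes.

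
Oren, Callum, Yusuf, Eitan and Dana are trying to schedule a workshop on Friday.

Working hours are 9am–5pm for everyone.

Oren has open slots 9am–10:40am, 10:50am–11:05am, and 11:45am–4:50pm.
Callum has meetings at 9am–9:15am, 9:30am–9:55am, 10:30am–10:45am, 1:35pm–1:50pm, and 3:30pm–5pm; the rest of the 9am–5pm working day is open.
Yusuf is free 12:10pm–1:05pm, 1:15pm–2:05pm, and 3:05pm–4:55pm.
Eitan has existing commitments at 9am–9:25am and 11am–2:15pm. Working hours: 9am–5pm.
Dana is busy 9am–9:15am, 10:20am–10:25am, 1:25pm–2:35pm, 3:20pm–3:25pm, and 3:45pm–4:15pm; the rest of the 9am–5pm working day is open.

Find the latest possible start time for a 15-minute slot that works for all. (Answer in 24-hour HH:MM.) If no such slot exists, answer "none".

Callum free within 09:00–17:00: 09:15–09:30, 09:55–10:30, 10:45–13:35, 13:50–15:30.
Eitan free within 09:00–17:00: 09:25–11:00, 14:15–17:00.
Dana free within 09:00–17:00: 09:15–10:20, 10:25–13:25, 14:35–15:20, 15:25–15:45, 16:15–17:00.
Oren ∩ Callum: 09:15–09:30, 09:55–10:30, 10:50–11:05, 11:45–13:35, 13:50–15:30.
Oren ∩ Callum ∩ Yusuf: 12:10–13:05, 13:15–13:35, 13:50–14:05, 15:05–15:30.
Oren ∩ Callum ∩ Yusuf ∩ Eitan: 15:05–15:30.
Oren ∩ Callum ∩ Yusuf ∩ Eitan ∩ Dana: 15:05–15:20, 15:25–15:30.
Windows ≥ 15 min: 15:05–15:20.
Latest start in the last window 15:05–15:20 is 15:20 − 15 min = 15:05.

15:05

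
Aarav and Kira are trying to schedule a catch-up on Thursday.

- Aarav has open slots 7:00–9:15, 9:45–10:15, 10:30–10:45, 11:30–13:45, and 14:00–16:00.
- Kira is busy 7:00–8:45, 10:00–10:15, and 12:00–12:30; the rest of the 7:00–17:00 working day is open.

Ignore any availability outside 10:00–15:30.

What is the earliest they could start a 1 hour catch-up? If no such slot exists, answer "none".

12:30

Kira free within 07:00–17:00: 08:45–10:00, 10:15–12:00, 12:30–17:00.
Aarav ∩ Kira: 08:45–09:15, 09:45–10:00, 10:30–10:45, 11:30–12:00, 12:30–13:45, 14:00–16:00.
Restricted to 10:00–15:30: 10:30–10:45, 11:30–12:00, 12:30–13:45, 14:00–15:30.
Windows ≥ 60 min: 12:30–13:45, 14:00–15:30.
Earliest such window starts at 12:30.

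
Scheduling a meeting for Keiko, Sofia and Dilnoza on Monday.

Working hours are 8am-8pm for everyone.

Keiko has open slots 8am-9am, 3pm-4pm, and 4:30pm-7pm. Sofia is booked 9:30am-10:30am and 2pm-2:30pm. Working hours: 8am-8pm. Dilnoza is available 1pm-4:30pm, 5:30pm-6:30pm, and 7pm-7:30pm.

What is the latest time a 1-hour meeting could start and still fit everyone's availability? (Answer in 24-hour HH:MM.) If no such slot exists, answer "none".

17:30

Sofia free within 08:00–20:00: 08:00–09:30, 10:30–14:00, 14:30–20:00.
Keiko ∩ Sofia: 08:00–09:00, 15:00–16:00, 16:30–19:00.
Keiko ∩ Sofia ∩ Dilnoza: 15:00–16:00, 17:30–18:30.
Windows ≥ 60 min: 15:00–16:00, 17:30–18:30.
Latest start in the last window 17:30–18:30 is 18:30 − 60 min = 17:30.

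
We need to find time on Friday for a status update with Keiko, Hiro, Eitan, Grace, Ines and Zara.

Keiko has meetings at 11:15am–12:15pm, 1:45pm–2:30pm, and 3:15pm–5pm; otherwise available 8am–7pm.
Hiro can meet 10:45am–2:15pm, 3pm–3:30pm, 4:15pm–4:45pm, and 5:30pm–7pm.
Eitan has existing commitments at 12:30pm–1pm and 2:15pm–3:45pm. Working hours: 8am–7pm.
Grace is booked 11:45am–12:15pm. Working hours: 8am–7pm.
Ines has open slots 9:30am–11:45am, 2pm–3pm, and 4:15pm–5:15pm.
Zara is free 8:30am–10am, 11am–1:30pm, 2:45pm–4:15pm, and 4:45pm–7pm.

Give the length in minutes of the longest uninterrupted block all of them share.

Keiko free within 08:00–19:00: 08:00–11:15, 12:15–13:45, 14:30–15:15, 17:00–19:00.
Eitan free within 08:00–19:00: 08:00–12:30, 13:00–14:15, 15:45–19:00.
Grace free within 08:00–19:00: 08:00–11:45, 12:15–19:00.
Keiko ∩ Hiro: 10:45–11:15, 12:15–13:45, 15:00–15:15, 17:30–19:00.
Keiko ∩ Hiro ∩ Eitan: 10:45–11:15, 12:15–12:30, 13:00–13:45, 17:30–19:00.
Keiko ∩ Hiro ∩ Eitan ∩ Grace: 10:45–11:15, 12:15–12:30, 13:00–13:45, 17:30–19:00.
Keiko ∩ Hiro ∩ Eitan ∩ Grace ∩ Ines: 10:45–11:15.
Keiko ∩ Hiro ∩ Eitan ∩ Grace ∩ Ines ∩ Zara: 11:00–11:15.
Single common window of 15 minutes.

15 minutes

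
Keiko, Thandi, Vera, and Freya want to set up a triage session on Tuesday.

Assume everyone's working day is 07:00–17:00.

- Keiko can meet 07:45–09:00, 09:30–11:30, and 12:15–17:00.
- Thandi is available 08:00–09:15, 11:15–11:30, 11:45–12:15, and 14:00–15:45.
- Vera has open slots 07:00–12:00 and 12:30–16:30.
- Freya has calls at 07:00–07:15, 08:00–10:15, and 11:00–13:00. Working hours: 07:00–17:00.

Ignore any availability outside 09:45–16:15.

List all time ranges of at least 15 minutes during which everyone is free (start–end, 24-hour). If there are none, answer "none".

Freya free within 07:00–17:00: 07:15–08:00, 10:15–11:00, 13:00–17:00.
Keiko ∩ Thandi: 08:00–09:00, 11:15–11:30, 14:00–15:45.
Keiko ∩ Thandi ∩ Vera: 08:00–09:00, 11:15–11:30, 14:00–15:45.
Keiko ∩ Thandi ∩ Vera ∩ Freya: 14:00–15:45.
Restricted to 09:45–16:15: 14:00–15:45.
Windows ≥ 15 min: 14:00–15:45.

14:00–15:45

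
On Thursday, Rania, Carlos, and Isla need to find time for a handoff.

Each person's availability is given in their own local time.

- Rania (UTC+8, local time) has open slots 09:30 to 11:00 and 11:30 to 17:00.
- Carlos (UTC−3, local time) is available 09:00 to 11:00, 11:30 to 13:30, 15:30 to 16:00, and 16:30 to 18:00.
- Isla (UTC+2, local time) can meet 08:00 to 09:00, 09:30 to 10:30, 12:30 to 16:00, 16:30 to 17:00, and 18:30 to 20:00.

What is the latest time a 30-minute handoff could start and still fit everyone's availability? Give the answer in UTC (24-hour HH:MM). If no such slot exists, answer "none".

none

Rania → UTC: 01:30–03:00, 03:30–09:00.
Carlos → UTC: 12:00–14:00, 14:30–16:30, 18:30–19:00, 19:30–21:00.
Isla → UTC: 06:00–07:00, 07:30–08:30, 10:30–14:00, 14:30–15:00, 16:30–18:00.
Rania ∩ Carlos: (none).
Rania ∩ Carlos ∩ Isla: (none).
Windows ≥ 30 min: (none).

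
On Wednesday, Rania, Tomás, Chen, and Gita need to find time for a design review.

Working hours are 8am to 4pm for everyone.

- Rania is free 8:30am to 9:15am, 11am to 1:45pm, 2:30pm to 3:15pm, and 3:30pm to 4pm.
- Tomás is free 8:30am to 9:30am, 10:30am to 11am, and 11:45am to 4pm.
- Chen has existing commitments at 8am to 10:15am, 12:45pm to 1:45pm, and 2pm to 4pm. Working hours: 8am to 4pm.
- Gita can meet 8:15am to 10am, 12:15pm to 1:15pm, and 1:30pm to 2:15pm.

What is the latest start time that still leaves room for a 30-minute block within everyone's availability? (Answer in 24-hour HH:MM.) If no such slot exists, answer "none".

Chen free within 08:00–16:00: 10:15–12:45, 13:45–14:00.
Rania ∩ Tomás: 08:30–09:15, 11:45–13:45, 14:30–15:15, 15:30–16:00.
Rania ∩ Tomás ∩ Chen: 11:45–12:45.
Rania ∩ Tomás ∩ Chen ∩ Gita: 12:15–12:45.
Windows ≥ 30 min: 12:15–12:45.
Latest start in the last window 12:15–12:45 is 12:45 − 30 min = 12:15.

12:15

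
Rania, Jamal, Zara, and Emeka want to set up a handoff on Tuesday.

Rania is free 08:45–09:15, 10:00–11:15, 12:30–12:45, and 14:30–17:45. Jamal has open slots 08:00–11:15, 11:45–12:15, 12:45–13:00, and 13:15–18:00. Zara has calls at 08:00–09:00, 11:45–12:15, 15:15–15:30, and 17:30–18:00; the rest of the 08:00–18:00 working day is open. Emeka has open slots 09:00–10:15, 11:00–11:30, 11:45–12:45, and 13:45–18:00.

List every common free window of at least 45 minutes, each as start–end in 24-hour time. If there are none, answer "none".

14:30–15:15, 15:30–17:30

Zara free within 08:00–18:00: 09:00–11:45, 12:15–15:15, 15:30–17:30.
Rania ∩ Jamal: 08:45–09:15, 10:00–11:15, 14:30–17:45.
Rania ∩ Jamal ∩ Zara: 09:00–09:15, 10:00–11:15, 14:30–15:15, 15:30–17:30.
Rania ∩ Jamal ∩ Zara ∩ Emeka: 09:00–09:15, 10:00–10:15, 11:00–11:15, 14:30–15:15, 15:30–17:30.
Windows ≥ 45 min: 14:30–15:15, 15:30–17:30.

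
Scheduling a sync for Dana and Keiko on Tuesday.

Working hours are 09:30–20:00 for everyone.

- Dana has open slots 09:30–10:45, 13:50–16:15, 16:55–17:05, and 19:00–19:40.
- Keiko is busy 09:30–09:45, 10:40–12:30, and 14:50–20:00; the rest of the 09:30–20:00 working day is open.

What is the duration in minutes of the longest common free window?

60 minutes

Keiko free within 09:30–20:00: 09:45–10:40, 12:30–14:50.
Dana ∩ Keiko: 09:45–10:40, 13:50–14:50.
Common window lengths: 55, 60 min; longest is 60.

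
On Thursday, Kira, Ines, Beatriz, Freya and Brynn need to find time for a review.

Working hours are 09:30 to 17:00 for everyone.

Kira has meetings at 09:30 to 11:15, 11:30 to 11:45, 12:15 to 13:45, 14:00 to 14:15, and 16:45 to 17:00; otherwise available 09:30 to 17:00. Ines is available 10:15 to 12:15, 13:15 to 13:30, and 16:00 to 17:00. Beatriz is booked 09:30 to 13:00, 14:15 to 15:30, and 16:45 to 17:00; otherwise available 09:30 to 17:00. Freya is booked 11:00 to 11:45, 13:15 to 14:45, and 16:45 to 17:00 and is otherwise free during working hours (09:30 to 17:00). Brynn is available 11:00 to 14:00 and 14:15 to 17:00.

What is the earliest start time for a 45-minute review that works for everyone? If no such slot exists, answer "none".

Kira free within 09:30–17:00: 11:15–11:30, 11:45–12:15, 13:45–14:00, 14:15–16:45.
Beatriz free within 09:30–17:00: 13:00–14:15, 15:30–16:45.
Freya free within 09:30–17:00: 09:30–11:00, 11:45–13:15, 14:45–16:45.
Kira ∩ Ines: 11:15–11:30, 11:45–12:15, 16:00–16:45.
Kira ∩ Ines ∩ Beatriz: 16:00–16:45.
Kira ∩ Ines ∩ Beatriz ∩ Freya: 16:00–16:45.
Kira ∩ Ines ∩ Beatriz ∩ Freya ∩ Brynn: 16:00–16:45.
Windows ≥ 45 min: 16:00–16:45.
Earliest such window starts at 16:00.

16:00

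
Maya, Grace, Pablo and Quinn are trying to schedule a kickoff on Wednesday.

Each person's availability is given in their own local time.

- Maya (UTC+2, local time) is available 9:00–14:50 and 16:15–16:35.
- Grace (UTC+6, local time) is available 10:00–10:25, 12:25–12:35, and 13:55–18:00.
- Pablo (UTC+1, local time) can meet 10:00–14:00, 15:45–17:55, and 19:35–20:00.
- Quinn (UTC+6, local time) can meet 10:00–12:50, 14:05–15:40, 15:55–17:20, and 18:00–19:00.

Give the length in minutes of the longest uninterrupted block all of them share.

85 minutes

Maya → UTC: 07:00–12:50, 14:15–14:35.
Grace → UTC: 04:00–04:25, 06:25–06:35, 07:55–12:00.
Pablo → UTC: 09:00–13:00, 14:45–16:55, 18:35–19:00.
Quinn → UTC: 04:00–06:50, 08:05–09:40, 09:55–11:20, 12:00–13:00.
Maya ∩ Grace: 07:55–12:00.
Maya ∩ Grace ∩ Pablo: 09:00–12:00.
Maya ∩ Grace ∩ Pablo ∩ Quinn: 09:00–09:40, 09:55–11:20.
Common window lengths: 40, 85 min; longest is 85.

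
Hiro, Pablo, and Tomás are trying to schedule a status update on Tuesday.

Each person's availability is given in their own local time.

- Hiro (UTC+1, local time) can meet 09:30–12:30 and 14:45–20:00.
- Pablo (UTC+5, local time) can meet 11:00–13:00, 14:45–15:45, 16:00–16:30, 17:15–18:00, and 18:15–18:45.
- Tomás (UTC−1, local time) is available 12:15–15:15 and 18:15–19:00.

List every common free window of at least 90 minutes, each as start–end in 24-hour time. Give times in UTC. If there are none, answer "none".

Hiro → UTC: 08:30–11:30, 13:45–19:00.
Pablo → UTC: 06:00–08:00, 09:45–10:45, 11:00–11:30, 12:15–13:00, 13:15–13:45.
Tomás → UTC: 13:15–16:15, 19:15–20:00.
Hiro ∩ Pablo: 09:45–10:45, 11:00–11:30.
Hiro ∩ Pablo ∩ Tomás: (none).
Windows ≥ 90 min: (none).

none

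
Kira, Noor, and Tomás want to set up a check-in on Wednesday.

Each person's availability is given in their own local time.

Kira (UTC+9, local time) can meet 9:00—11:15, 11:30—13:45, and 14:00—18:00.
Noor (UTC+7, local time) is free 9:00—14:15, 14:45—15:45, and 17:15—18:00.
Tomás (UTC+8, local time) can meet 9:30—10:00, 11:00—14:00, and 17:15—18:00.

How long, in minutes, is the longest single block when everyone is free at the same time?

Kira → UTC: 00:00–02:15, 02:30–04:45, 05:00–09:00.
Noor → UTC: 02:00–07:15, 07:45–08:45, 10:15–11:00.
Tomás → UTC: 01:30–02:00, 03:00–06:00, 09:15–10:00.
Kira ∩ Noor: 02:00–02:15, 02:30–04:45, 05:00–07:15, 07:45–08:45.
Kira ∩ Noor ∩ Tomás: 03:00–04:45, 05:00–06:00.
Common window lengths: 105, 60 min; longest is 105.

105 minutes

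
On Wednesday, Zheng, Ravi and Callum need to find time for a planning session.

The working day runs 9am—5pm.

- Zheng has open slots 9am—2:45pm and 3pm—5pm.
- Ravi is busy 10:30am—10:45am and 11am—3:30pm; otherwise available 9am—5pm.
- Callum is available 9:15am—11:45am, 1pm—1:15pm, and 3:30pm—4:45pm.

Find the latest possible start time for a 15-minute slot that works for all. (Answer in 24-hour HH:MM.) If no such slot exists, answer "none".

Ravi free within 09:00–17:00: 09:00–10:30, 10:45–11:00, 15:30–17:00.
Zheng ∩ Ravi: 09:00–10:30, 10:45–11:00, 15:30–17:00.
Zheng ∩ Ravi ∩ Callum: 09:15–10:30, 10:45–11:00, 15:30–16:45.
Windows ≥ 15 min: 09:15–10:30, 10:45–11:00, 15:30–16:45.
Latest start in the last window 15:30–16:45 is 16:45 − 15 min = 16:30.

16:30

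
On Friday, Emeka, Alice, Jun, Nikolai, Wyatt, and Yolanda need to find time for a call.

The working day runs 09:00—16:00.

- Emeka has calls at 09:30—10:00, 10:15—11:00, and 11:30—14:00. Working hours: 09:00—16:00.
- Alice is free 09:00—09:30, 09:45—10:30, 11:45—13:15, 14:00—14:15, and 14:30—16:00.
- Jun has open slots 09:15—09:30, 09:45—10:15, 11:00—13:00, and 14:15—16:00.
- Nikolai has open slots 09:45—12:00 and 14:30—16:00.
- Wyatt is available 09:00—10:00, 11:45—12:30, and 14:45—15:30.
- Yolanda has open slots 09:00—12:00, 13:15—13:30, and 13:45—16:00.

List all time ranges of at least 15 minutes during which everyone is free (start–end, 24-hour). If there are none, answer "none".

Emeka free within 09:00–16:00: 09:00–09:30, 10:00–10:15, 11:00–11:30, 14:00–16:00.
Emeka ∩ Alice: 09:00–09:30, 10:00–10:15, 14:00–14:15, 14:30–16:00.
Emeka ∩ Alice ∩ Jun: 09:15–09:30, 10:00–10:15, 14:30–16:00.
Emeka ∩ Alice ∩ Jun ∩ Nikolai: 10:00–10:15, 14:30–16:00.
Emeka ∩ Alice ∩ Jun ∩ Nikolai ∩ Wyatt: 14:45–15:30.
Emeka ∩ Alice ∩ Jun ∩ Nikolai ∩ Wyatt ∩ Yolanda: 14:45–15:30.
Windows ≥ 15 min: 14:45–15:30.

14:45–15:30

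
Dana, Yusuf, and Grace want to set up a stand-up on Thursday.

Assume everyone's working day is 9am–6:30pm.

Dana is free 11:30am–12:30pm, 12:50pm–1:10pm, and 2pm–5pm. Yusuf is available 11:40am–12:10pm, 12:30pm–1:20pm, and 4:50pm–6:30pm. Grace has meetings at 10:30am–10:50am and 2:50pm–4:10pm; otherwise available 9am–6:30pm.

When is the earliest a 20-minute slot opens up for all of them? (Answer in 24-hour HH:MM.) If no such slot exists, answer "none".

Grace free within 09:00–18:30: 09:00–10:30, 10:50–14:50, 16:10–18:30.
Dana ∩ Yusuf: 11:40–12:10, 12:50–13:10, 16:50–17:00.
Dana ∩ Yusuf ∩ Grace: 11:40–12:10, 12:50–13:10, 16:50–17:00.
Windows ≥ 20 min: 11:40–12:10, 12:50–13:10.
Earliest such window starts at 11:40.

11:40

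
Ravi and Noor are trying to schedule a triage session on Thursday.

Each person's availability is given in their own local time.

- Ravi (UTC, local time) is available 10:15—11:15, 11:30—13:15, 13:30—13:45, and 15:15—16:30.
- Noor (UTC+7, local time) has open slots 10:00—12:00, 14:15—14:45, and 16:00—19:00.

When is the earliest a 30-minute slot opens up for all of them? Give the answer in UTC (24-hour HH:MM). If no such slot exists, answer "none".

Ravi → UTC: 10:15–11:15, 11:30–13:15, 13:30–13:45, 15:15–16:30.
Noor → UTC: 03:00–05:00, 07:15–07:45, 09:00–12:00.
Ravi ∩ Noor: 10:15–11:15, 11:30–12:00.
Windows ≥ 30 min: 10:15–11:15, 11:30–12:00.
Earliest such window starts at 10:15.

10:15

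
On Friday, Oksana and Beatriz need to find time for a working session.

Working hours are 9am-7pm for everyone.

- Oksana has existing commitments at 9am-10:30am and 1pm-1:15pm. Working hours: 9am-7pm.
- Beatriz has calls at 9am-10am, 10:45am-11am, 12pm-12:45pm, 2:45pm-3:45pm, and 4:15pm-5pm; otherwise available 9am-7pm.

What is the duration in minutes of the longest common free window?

120 minutes

Oksana free within 09:00–19:00: 10:30–13:00, 13:15–19:00.
Beatriz free within 09:00–19:00: 10:00–10:45, 11:00–12:00, 12:45–14:45, 15:45–16:15, 17:00–19:00.
Oksana ∩ Beatriz: 10:30–10:45, 11:00–12:00, 12:45–13:00, 13:15–14:45, 15:45–16:15, 17:00–19:00.
Common window lengths: 15, 60, 15, 90, 30, 120 min; longest is 120.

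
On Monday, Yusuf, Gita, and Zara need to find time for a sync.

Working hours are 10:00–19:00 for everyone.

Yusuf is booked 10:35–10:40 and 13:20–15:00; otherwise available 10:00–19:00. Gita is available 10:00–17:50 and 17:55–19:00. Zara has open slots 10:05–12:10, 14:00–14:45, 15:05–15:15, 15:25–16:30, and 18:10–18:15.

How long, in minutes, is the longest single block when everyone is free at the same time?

Yusuf free within 10:00–19:00: 10:00–10:35, 10:40–13:20, 15:00–19:00.
Yusuf ∩ Gita: 10:00–10:35, 10:40–13:20, 15:00–17:50, 17:55–19:00.
Yusuf ∩ Gita ∩ Zara: 10:05–10:35, 10:40–12:10, 15:05–15:15, 15:25–16:30, 18:10–18:15.
Common window lengths: 30, 90, 10, 65, 5 min; longest is 90.

90 minutes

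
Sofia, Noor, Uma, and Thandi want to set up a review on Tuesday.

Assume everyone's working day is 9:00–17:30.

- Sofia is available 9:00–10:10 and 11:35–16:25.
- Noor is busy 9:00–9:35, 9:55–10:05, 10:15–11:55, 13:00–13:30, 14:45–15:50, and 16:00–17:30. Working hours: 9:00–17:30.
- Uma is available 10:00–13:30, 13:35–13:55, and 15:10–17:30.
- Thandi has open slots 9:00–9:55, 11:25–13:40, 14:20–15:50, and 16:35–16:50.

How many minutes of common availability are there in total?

Noor free within 09:00–17:30: 09:35–09:55, 10:05–10:15, 11:55–13:00, 13:30–14:45, 15:50–16:00.
Sofia ∩ Noor: 09:35–09:55, 10:05–10:10, 11:55–13:00, 13:30–14:45, 15:50–16:00.
Sofia ∩ Noor ∩ Uma: 10:05–10:10, 11:55–13:00, 13:35–13:55, 15:50–16:00.
Sofia ∩ Noor ∩ Uma ∩ Thandi: 11:55–13:00, 13:35–13:40.
Total common minutes: 65 + 5 = 70.

70 minutes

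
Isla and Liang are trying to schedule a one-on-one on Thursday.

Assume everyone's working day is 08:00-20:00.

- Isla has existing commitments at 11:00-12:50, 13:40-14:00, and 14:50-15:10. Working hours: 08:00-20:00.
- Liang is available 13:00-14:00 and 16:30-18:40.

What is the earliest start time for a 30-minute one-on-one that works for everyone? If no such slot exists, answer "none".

Isla free within 08:00–20:00: 08:00–11:00, 12:50–13:40, 14:00–14:50, 15:10–20:00.
Isla ∩ Liang: 13:00–13:40, 16:30–18:40.
Windows ≥ 30 min: 13:00–13:40, 16:30–18:40.
Earliest such window starts at 13:00.

13:00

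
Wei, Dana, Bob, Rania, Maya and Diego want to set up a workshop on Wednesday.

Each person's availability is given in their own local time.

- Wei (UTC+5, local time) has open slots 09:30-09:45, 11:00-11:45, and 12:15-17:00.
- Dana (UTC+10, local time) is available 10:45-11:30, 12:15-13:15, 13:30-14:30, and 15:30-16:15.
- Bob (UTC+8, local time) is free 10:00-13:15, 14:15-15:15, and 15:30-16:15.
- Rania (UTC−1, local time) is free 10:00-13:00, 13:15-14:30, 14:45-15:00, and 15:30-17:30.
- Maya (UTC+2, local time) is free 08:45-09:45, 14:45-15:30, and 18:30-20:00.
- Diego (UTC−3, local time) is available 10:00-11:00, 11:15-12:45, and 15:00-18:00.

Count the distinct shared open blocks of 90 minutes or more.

0

Wei → UTC: 04:30–04:45, 06:00–06:45, 07:15–12:00.
Dana → UTC: 00:45–01:30, 02:15–03:15, 03:30–04:30, 05:30–06:15.
Bob → UTC: 02:00–05:15, 06:15–07:15, 07:30–08:15.
Rania → UTC: 11:00–14:00, 14:15–15:30, 15:45–16:00, 16:30–18:30.
Maya → UTC: 06:45–07:45, 12:45–13:30, 16:30–18:00.
Diego → UTC: 13:00–14:00, 14:15–15:45, 18:00–21:00.
Wei ∩ Dana: 06:00–06:15.
Wei ∩ Dana ∩ Bob: (none).
Wei ∩ Dana ∩ Bob ∩ Rania: (none).
Wei ∩ Dana ∩ Bob ∩ Rania ∩ Maya: (none).
Wei ∩ Dana ∩ Bob ∩ Rania ∩ Maya ∩ Diego: (none).
Windows ≥ 90 min: (none).
That's 0 windows.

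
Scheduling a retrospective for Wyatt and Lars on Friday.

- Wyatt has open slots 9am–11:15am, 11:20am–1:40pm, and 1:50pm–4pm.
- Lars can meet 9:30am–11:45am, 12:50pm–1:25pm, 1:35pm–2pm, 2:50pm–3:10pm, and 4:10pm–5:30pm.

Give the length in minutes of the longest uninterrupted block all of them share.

105 minutes

Wyatt ∩ Lars: 09:30–11:15, 11:20–11:45, 12:50–13:25, 13:35–13:40, 13:50–14:00, 14:50–15:10.
Common window lengths: 105, 25, 35, 5, 10, 20 min; longest is 105.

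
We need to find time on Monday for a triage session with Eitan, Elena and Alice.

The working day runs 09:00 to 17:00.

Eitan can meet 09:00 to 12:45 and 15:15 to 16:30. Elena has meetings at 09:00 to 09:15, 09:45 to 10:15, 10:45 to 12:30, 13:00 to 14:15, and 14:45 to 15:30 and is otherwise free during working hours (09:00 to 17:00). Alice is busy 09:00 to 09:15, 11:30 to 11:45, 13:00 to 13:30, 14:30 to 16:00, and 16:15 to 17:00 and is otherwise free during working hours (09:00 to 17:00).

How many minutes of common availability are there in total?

90 minutes

Elena free within 09:00–17:00: 09:15–09:45, 10:15–10:45, 12:30–13:00, 14:15–14:45, 15:30–17:00.
Alice free within 09:00–17:00: 09:15–11:30, 11:45–13:00, 13:30–14:30, 16:00–16:15.
Eitan ∩ Elena: 09:15–09:45, 10:15–10:45, 12:30–12:45, 15:30–16:30.
Eitan ∩ Elena ∩ Alice: 09:15–09:45, 10:15–10:45, 12:30–12:45, 16:00–16:15.
Total common minutes: 30 + 30 + 15 + 15 = 90.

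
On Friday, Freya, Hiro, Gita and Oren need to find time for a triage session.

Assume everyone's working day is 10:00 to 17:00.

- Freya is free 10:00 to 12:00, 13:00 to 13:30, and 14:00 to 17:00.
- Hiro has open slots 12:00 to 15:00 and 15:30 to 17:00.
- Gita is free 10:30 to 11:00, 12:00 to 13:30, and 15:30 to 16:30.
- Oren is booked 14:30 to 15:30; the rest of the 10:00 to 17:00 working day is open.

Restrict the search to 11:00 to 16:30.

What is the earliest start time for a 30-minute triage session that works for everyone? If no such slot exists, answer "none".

13:00

Oren free within 10:00–17:00: 10:00–14:30, 15:30–17:00.
Freya ∩ Hiro: 13:00–13:30, 14:00–15:00, 15:30–17:00.
Freya ∩ Hiro ∩ Gita: 13:00–13:30, 15:30–16:30.
Freya ∩ Hiro ∩ Gita ∩ Oren: 13:00–13:30, 15:30–16:30.
Restricted to 11:00–16:30: 13:00–13:30, 15:30–16:30.
Windows ≥ 30 min: 13:00–13:30, 15:30–16:30.
Earliest such window starts at 13:00.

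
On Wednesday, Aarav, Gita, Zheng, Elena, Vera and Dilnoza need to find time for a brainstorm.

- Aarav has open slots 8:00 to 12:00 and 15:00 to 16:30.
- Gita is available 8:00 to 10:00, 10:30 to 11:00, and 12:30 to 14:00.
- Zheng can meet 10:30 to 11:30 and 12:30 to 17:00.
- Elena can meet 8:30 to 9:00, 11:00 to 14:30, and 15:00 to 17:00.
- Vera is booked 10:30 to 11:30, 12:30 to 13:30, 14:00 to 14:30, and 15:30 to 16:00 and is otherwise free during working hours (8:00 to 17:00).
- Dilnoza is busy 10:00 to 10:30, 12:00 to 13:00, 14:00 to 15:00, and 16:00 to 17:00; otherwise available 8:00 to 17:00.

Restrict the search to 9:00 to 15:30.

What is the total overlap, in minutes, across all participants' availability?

Vera free within 08:00–17:00: 08:00–10:30, 11:30–12:30, 13:30–14:00, 14:30–15:30, 16:00–17:00.
Dilnoza free within 08:00–17:00: 08:00–10:00, 10:30–12:00, 13:00–14:00, 15:00–16:00.
Aarav ∩ Gita: 08:00–10:00, 10:30–11:00.
Aarav ∩ Gita ∩ Zheng: 10:30–11:00.
Aarav ∩ Gita ∩ Zheng ∩ Elena: (none).
Aarav ∩ Gita ∩ Zheng ∩ Elena ∩ Vera: (none).
Aarav ∩ Gita ∩ Zheng ∩ Elena ∩ Vera ∩ Dilnoza: (none).
Restricted to 09:00–15:30: (none).
Total common minutes: 0.

0 minutes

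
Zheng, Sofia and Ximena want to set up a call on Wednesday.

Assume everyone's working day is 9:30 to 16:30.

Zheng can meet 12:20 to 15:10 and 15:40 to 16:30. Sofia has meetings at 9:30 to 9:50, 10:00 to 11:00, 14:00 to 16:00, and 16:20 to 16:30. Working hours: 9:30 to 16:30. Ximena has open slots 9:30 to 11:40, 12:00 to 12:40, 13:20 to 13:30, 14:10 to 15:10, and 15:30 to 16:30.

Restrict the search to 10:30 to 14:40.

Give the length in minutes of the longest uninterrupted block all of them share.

20 minutes

Sofia free within 09:30–16:30: 09:50–10:00, 11:00–14:00, 16:00–16:20.
Zheng ∩ Sofia: 12:20–14:00, 16:00–16:20.
Zheng ∩ Sofia ∩ Ximena: 12:20–12:40, 13:20–13:30, 16:00–16:20.
Restricted to 10:30–14:40: 12:20–12:40, 13:20–13:30.
Common window lengths: 20, 10 min; longest is 20.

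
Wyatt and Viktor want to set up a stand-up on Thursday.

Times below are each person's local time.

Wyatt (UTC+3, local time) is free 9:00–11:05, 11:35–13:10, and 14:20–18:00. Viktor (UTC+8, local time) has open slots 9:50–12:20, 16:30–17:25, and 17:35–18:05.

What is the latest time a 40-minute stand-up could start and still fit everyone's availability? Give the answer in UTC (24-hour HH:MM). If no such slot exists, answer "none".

Wyatt → UTC: 06:00–08:05, 08:35–10:10, 11:20–15:00.
Viktor → UTC: 01:50–04:20, 08:30–09:25, 09:35–10:05.
Wyatt ∩ Viktor: 08:35–09:25, 09:35–10:05.
Windows ≥ 40 min: 08:35–09:25.
Latest start in the last window 08:35–09:25 is 09:25 − 40 min = 08:45.

08:45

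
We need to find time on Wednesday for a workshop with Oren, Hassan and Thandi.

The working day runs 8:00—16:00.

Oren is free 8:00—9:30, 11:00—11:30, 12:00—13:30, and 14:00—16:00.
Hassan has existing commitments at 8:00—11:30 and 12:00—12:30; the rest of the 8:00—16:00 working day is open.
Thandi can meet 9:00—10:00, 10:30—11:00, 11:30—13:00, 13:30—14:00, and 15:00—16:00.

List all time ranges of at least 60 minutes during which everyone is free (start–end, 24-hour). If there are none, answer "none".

15:00–16:00

Hassan free within 08:00–16:00: 11:30–12:00, 12:30–16:00.
Oren ∩ Hassan: 12:30–13:30, 14:00–16:00.
Oren ∩ Hassan ∩ Thandi: 12:30–13:00, 15:00–16:00.
Windows ≥ 60 min: 15:00–16:00.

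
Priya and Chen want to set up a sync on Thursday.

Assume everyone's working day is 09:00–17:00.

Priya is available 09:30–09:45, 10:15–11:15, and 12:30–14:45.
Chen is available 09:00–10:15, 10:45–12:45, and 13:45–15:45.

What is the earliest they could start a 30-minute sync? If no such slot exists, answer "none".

Priya ∩ Chen: 09:30–09:45, 10:45–11:15, 12:30–12:45, 13:45–14:45.
Windows ≥ 30 min: 10:45–11:15, 13:45–14:45.
Earliest such window starts at 10:45.

10:45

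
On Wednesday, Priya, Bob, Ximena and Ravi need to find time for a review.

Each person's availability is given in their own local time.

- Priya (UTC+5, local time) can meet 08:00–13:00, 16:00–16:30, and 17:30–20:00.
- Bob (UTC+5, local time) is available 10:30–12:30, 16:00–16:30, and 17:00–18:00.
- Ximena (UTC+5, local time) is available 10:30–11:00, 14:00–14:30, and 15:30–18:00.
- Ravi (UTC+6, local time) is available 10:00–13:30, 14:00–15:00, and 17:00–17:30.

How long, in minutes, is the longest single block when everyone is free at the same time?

Priya → UTC: 03:00–08:00, 11:00–11:30, 12:30–15:00.
Bob → UTC: 05:30–07:30, 11:00–11:30, 12:00–13:00.
Ximena → UTC: 05:30–06:00, 09:00–09:30, 10:30–13:00.
Ravi → UTC: 04:00–07:30, 08:00–09:00, 11:00–11:30.
Priya ∩ Bob: 05:30–07:30, 11:00–11:30, 12:30–13:00.
Priya ∩ Bob ∩ Ximena: 05:30–06:00, 11:00–11:30, 12:30–13:00.
Priya ∩ Bob ∩ Ximena ∩ Ravi: 05:30–06:00, 11:00–11:30.
Common window lengths: 30, 30 min; longest is 30.

30 minutes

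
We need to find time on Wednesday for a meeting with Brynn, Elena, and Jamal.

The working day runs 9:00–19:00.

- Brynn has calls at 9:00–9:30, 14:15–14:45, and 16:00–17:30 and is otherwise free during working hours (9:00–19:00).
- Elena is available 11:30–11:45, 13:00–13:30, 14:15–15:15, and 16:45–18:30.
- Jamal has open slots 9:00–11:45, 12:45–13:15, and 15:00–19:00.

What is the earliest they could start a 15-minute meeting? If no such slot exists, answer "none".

11:30

Brynn free within 09:00–19:00: 09:30–14:15, 14:45–16:00, 17:30–19:00.
Brynn ∩ Elena: 11:30–11:45, 13:00–13:30, 14:45–15:15, 17:30–18:30.
Brynn ∩ Elena ∩ Jamal: 11:30–11:45, 13:00–13:15, 15:00–15:15, 17:30–18:30.
Windows ≥ 15 min: 11:30–11:45, 13:00–13:15, 15:00–15:15, 17:30–18:30.
Earliest such window starts at 11:30.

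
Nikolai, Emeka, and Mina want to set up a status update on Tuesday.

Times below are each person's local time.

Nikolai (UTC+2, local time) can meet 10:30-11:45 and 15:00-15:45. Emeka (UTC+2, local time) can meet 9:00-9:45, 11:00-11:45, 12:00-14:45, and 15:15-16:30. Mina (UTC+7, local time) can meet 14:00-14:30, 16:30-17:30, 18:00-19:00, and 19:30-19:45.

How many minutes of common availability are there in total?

15 minutes

Nikolai → UTC: 08:30–09:45, 13:00–13:45.
Emeka → UTC: 07:00–07:45, 09:00–09:45, 10:00–12:45, 13:15–14:30.
Mina → UTC: 07:00–07:30, 09:30–10:30, 11:00–12:00, 12:30–12:45.
Nikolai ∩ Emeka: 09:00–09:45, 13:15–13:45.
Nikolai ∩ Emeka ∩ Mina: 09:30–09:45.
Total common minutes: 15.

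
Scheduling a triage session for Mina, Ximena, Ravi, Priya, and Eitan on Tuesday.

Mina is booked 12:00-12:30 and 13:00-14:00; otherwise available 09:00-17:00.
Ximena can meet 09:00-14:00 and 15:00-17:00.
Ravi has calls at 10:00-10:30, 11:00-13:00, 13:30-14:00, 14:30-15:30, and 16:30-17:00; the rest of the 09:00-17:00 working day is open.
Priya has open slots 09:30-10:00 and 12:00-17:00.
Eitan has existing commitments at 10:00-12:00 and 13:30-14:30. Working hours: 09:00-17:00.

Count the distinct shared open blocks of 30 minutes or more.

Mina free within 09:00–17:00: 09:00–12:00, 12:30–13:00, 14:00–17:00.
Ravi free within 09:00–17:00: 09:00–10:00, 10:30–11:00, 13:00–13:30, 14:00–14:30, 15:30–16:30.
Eitan free within 09:00–17:00: 09:00–10:00, 12:00–13:30, 14:30–17:00.
Mina ∩ Ximena: 09:00–12:00, 12:30–13:00, 15:00–17:00.
Mina ∩ Ximena ∩ Ravi: 09:00–10:00, 10:30–11:00, 15:30–16:30.
Mina ∩ Ximena ∩ Ravi ∩ Priya: 09:30–10:00, 15:30–16:30.
Mina ∩ Ximena ∩ Ravi ∩ Priya ∩ Eitan: 09:30–10:00, 15:30–16:30.
Windows ≥ 30 min: 09:30–10:00, 15:30–16:30.
That's 2 windows.

2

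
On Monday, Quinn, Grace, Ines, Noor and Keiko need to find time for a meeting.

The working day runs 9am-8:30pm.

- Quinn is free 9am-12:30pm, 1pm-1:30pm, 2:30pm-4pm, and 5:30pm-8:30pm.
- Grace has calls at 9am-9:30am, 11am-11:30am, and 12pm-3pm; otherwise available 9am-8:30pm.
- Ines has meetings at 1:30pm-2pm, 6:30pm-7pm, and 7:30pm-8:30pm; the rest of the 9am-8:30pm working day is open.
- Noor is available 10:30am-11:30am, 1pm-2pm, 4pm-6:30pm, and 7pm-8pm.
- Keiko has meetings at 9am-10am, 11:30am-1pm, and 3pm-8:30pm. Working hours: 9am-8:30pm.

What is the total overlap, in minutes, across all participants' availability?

30 minutes

Grace free within 09:00–20:30: 09:30–11:00, 11:30–12:00, 15:00–20:30.
Ines free within 09:00–20:30: 09:00–13:30, 14:00–18:30, 19:00–19:30.
Keiko free within 09:00–20:30: 10:00–11:30, 13:00–15:00.
Quinn ∩ Grace: 09:30–11:00, 11:30–12:00, 15:00–16:00, 17:30–20:30.
Quinn ∩ Grace ∩ Ines: 09:30–11:00, 11:30–12:00, 15:00–16:00, 17:30–18:30, 19:00–19:30.
Quinn ∩ Grace ∩ Ines ∩ Noor: 10:30–11:00, 17:30–18:30, 19:00–19:30.
Quinn ∩ Grace ∩ Ines ∩ Noor ∩ Keiko: 10:30–11:00.
Total common minutes: 30.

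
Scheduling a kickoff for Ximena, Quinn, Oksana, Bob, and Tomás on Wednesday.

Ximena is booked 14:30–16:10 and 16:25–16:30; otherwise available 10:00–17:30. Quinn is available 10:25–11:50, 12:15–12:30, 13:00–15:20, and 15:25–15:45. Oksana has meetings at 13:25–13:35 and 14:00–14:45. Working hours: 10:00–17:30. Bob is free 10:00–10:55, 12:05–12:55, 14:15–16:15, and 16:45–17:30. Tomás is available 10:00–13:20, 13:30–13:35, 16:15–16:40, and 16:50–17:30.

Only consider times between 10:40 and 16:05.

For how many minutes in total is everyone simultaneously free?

Ximena free within 10:00–17:30: 10:00–14:30, 16:10–16:25, 16:30–17:30.
Oksana free within 10:00–17:30: 10:00–13:25, 13:35–14:00, 14:45–17:30.
Ximena ∩ Quinn: 10:25–11:50, 12:15–12:30, 13:00–14:30.
Ximena ∩ Quinn ∩ Oksana: 10:25–11:50, 12:15–12:30, 13:00–13:25, 13:35–14:00.
Ximena ∩ Quinn ∩ Oksana ∩ Bob: 10:25–10:55, 12:15–12:30.
Ximena ∩ Quinn ∩ Oksana ∩ Bob ∩ Tomás: 10:25–10:55, 12:15–12:30.
Restricted to 10:40–16:05: 10:40–10:55, 12:15–12:30.
Total common minutes: 15 + 15 = 30.

30 minutes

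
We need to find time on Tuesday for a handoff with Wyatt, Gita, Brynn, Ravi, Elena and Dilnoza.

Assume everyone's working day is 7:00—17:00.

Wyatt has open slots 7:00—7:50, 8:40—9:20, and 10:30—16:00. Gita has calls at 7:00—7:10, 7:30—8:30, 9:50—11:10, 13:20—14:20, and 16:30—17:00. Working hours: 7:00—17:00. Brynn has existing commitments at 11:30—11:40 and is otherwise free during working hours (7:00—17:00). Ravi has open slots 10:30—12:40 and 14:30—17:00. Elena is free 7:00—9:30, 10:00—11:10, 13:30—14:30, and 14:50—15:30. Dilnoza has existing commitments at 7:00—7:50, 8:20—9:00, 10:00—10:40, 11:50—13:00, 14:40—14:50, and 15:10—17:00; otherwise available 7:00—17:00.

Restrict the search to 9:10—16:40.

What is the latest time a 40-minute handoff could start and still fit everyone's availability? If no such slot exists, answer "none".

none

Gita free within 07:00–17:00: 07:10–07:30, 08:30–09:50, 11:10–13:20, 14:20–16:30.
Brynn free within 07:00–17:00: 07:00–11:30, 11:40–17:00.
Dilnoza free within 07:00–17:00: 07:50–08:20, 09:00–10:00, 10:40–11:50, 13:00–14:40, 14:50–15:10.
Wyatt ∩ Gita: 07:10–07:30, 08:40–09:20, 11:10–13:20, 14:20–16:00.
Wyatt ∩ Gita ∩ Brynn: 07:10–07:30, 08:40–09:20, 11:10–11:30, 11:40–13:20, 14:20–16:00.
Wyatt ∩ Gita ∩ Brynn ∩ Ravi: 11:10–11:30, 11:40–12:40, 14:30–16:00.
Wyatt ∩ Gita ∩ Brynn ∩ Ravi ∩ Elena: 14:50–15:30.
Wyatt ∩ Gita ∩ Brynn ∩ Ravi ∩ Elena ∩ Dilnoza: 14:50–15:10.
Restricted to 09:10–16:40: 14:50–15:10.
Windows ≥ 40 min: (none).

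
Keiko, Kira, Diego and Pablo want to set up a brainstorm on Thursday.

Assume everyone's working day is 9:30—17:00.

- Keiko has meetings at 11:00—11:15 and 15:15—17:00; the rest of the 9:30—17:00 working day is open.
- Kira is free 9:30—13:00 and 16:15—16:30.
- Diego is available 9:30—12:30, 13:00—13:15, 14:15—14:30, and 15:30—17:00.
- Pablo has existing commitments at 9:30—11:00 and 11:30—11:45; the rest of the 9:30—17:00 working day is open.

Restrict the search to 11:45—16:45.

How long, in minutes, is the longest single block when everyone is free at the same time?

Keiko free within 09:30–17:00: 09:30–11:00, 11:15–15:15.
Pablo free within 09:30–17:00: 11:00–11:30, 11:45–17:00.
Keiko ∩ Kira: 09:30–11:00, 11:15–13:00.
Keiko ∩ Kira ∩ Diego: 09:30–11:00, 11:15–12:30.
Keiko ∩ Kira ∩ Diego ∩ Pablo: 11:15–11:30, 11:45–12:30.
Restricted to 11:45–16:45: 11:45–12:30.
Single common window of 45 minutes.

45 minutes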